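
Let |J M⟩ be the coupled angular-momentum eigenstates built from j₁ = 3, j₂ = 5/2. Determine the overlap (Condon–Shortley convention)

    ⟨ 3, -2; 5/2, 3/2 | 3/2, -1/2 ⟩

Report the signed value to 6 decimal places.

triangle: 4!×2!×1!/8! = 48/40320
(j±m)!: 1!×5!×4!×1!×1!×2! = 5760
prefactor² = (2J+1)×Δ×N² = 192/7
  k=3: −1/(3!×1!×2!×1!×0!×0!) = -1/12
  k=4: +1/(4!×0!×1!×0!×1!×1!) = 1/24
Σ = -1/24  ⇒  CG² = 192/7×(-1/24)² = 1/21
CG = −√(1/21) = -0.218218

-0.218218  (= −√(1/21))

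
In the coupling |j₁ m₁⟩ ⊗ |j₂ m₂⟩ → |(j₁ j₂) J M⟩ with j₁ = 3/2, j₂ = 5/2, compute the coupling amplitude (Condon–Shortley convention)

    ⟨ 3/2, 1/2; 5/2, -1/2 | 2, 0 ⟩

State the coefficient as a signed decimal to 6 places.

√[5·2!1!3!/7! · 2!1!2!3!2!2!] = √(8/7)
  +(−1)^0/∏(0,2,1,2,0,1)! = 1/4  (running 1/4)
  +(−1)^1/∏(1,1,0,1,1,2)! = -1/2  (running -1/4)
⟨..|..⟩ = √(8/7)·(-1/4) = -0.267261

-0.267261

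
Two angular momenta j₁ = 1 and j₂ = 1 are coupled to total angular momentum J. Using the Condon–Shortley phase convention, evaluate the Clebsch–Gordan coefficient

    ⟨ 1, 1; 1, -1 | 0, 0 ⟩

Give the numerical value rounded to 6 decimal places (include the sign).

+√(1/3) ≈ +0.577350

triangle: 2!·0!·0!/3! = 2/6
(j±m)!: 2!·0!·0!·2!·0!·0! = 4
prefactor² = (2J+1)·Δ·N² = 4/3
  k=0: +1/(0!·2!·0!·0!·0!·0!) = 1/2
Σ = 1/2  ⇒  CG² = 4/3·1/2² = 1/3
CG = +√(1/3) = +0.577350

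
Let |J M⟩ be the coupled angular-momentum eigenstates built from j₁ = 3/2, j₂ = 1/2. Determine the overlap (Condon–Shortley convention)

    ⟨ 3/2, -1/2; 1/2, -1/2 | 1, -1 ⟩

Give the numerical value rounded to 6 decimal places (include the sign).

j₁+j₂−J=1  J+j₁−j₂=2  J−j₁+j₂=0  j₁+j₂+J+1=4
(j₁±m₁, j₂±m₂, J±M) = (1,2,0,1,0,2)
P² = 1
sum k=0..0:
  [0] +1/2 = 1/2
S = 1/2
C² = P²·S² = 1/4 ; C = +0.500000

+√(1/4) ≈ +0.500000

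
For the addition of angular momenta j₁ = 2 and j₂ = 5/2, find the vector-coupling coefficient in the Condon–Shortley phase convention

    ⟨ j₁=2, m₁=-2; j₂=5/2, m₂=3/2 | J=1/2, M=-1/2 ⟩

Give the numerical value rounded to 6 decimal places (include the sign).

√[2·4!0!1!/6! · 0!4!4!1!0!1!] = √(192/5)
  +(−1)^4/∏(4,0,0,0,0,1)! = 1/24  (running 1/24)
⟨..|..⟩ = √(192/5)·(1/24) = +0.258199

+0.258199  (= +√(1/15))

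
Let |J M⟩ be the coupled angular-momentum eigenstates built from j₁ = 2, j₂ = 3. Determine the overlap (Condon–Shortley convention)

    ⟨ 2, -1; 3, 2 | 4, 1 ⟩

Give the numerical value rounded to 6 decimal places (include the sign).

√[9·1!3!5!/10! · 1!3!5!1!5!3!] = √(6480/7)
  +(−1)^0/∏(0,1,3,5,0,0)! = 1/720  (running 1/720)
  +(−1)^1/∏(1,0,2,4,1,1)! = -1/48  (running -7/360)
⟨..|..⟩ = √(6480/7)·(-7/360) = -0.591608

−√(7/20) = -0.591608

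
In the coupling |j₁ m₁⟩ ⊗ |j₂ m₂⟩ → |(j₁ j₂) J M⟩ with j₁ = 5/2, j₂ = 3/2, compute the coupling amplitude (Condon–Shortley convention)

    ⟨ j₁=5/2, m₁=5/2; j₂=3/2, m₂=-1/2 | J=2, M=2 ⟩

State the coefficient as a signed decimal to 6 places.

+√(10/21) = +0.690066

triangle: 2!×3!×1!/7! = 12/5040
(j±m)!: 5!×0!×1!×2!×4!×0! = 5760
prefactor² = (2J+1)×Δ×N² = 480/7
  k=0: +1/(0!×2!×0!×1!×3!×0!) = 1/12
Σ = 1/12  ⇒  CG² = 480/7×1/12² = 10/21
CG = +√(10/21) = +0.690066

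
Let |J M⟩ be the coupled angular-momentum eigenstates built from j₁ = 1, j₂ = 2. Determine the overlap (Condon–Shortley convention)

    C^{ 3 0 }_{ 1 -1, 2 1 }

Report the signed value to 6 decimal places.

j₁+j₂−J=0  J+j₁−j₂=2  J−j₁+j₂=4  j₁+j₂+J+1=7
(j₁±m₁, j₂±m₂, J±M) = (0,2,3,1,3,3)
P² = 144/5
sum k=0..0:
  [0] +1/12 = 1/12
S = 1/12
C² = P²·S² = 1/5 ; C = +0.447214

+√(1/5) ≈ +0.447214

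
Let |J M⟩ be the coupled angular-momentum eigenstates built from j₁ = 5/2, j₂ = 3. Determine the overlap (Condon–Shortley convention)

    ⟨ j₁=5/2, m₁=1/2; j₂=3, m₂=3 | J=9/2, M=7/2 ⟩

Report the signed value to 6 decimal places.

-0.696311

triangle: 1!*4!*5!/11! = 2880/39916800
(j±m)!: 3!*2!*6!*0!*8!*1! = 348364800
prefactor² = (2J+1)*Δ*N² = 2764800/11
  k=1: −1/(1!*0!*1!*5!*3!*0!) = -1/720
Σ = -1/720  ⇒  CG² = 2764800/11*(-1/720)² = 16/33
CG = −√(16/33) = -0.696311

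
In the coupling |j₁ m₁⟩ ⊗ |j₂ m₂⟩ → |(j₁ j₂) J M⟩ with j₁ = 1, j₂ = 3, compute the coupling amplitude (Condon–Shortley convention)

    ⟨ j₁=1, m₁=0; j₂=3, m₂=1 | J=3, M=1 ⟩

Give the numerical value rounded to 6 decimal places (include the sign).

√[7·1!1!5!/8! · 1!1!4!2!4!2!] = √(48)
  +(−1)^0/∏(0,1,1,4,0,1)! = 1/24  (running 1/24)
  +(−1)^1/∏(1,0,0,3,1,2)! = -1/12  (running -1/24)
⟨..|..⟩ = √(48)·(-1/24) = -0.288675

-0.288675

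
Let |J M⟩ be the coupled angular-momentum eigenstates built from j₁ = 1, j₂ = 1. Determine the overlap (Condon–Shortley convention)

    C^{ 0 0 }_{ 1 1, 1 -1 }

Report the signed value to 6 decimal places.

+√(1/3) = +0.577350

j₁+j₂−J=2  J+j₁−j₂=0  J−j₁+j₂=0  j₁+j₂+J+1=3
(j₁±m₁, j₂±m₂, J±M) = (2,0,0,2,0,0)
P² = 4/3
sum k=0..0:
  [0] +1/2 = 1/2
S = 1/2
C² = P²·S² = 1/3 ; C = +0.577350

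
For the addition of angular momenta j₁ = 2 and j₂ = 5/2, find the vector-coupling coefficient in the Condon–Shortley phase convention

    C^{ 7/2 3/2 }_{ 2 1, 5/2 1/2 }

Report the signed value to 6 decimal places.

+√(2/21) = +0.308607

√[8·1!3!4!/9! · 3!1!3!2!5!2!] = √(384/7)
  +(−1)^0/∏(0,1,1,3,2,1)! = 1/12  (running 1/12)
  +(−1)^1/∏(1,0,0,2,3,2)! = -1/24  (running 1/24)
⟨..|..⟩ = √(384/7)·(1/24) = +0.308607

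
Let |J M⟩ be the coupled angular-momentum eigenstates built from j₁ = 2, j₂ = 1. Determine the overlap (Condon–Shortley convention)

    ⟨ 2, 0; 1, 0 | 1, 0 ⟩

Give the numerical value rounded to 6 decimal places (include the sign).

triangle: 2!×2!×0!/5! = 4/120
(j±m)!: 2!×2!×1!×1!×1!×1! = 4
prefactor² = (2J+1)×Δ×N² = 2/5
  k=1: −1/(1!×1!×1!×0!×1!×0!) = -1
Σ = -1  ⇒  CG² = 2/5×(-1)² = 2/5
CG = −√(2/5) = -0.632456

-0.632456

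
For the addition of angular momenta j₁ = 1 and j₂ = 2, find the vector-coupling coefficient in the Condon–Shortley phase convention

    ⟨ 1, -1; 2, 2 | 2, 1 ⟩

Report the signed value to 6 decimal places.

j₁+j₂−J=1  J+j₁−j₂=1  J−j₁+j₂=3  j₁+j₂+J+1=6
(j₁±m₁, j₂±m₂, J±M) = (0,2,4,0,3,1)
P² = 12
sum k=1..1:
  [1] −1/6 = -1/6
S = -1/6
C² = P²·S² = 1/3 ; C = -0.577350

−√(1/3) ≈ -0.577350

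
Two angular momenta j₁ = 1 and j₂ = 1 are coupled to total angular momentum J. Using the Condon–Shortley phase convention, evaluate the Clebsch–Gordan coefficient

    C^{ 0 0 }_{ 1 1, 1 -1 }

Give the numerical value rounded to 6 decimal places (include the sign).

+√(1/3) ≈ +0.577350

j₁+j₂−J=2  J+j₁−j₂=0  J−j₁+j₂=0  j₁+j₂+J+1=3
(j₁±m₁, j₂±m₂, J±M) = (2,0,0,2,0,0)
P² = 4/3
sum k=0..0:
  [0] +1/2 = 1/2
S = 1/2
C² = P²·S² = 1/3 ; C = +0.577350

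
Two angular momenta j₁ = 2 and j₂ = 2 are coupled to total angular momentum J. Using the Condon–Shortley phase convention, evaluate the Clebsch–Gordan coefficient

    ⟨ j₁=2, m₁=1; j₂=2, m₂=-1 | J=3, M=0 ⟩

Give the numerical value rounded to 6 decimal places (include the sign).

+√(2/5) = +0.632456

j₁+j₂−J=1  J+j₁−j₂=3  J−j₁+j₂=3  j₁+j₂+J+1=8
(j₁±m₁, j₂±m₂, J±M) = (3,1,1,3,3,3)
P² = 81/10
sum k=0..1:
  [0] +1/4 = 1/4
  [1] −1/36 = -1/36
S = 2/9
C² = P²·S² = 2/5 ; C = +0.632456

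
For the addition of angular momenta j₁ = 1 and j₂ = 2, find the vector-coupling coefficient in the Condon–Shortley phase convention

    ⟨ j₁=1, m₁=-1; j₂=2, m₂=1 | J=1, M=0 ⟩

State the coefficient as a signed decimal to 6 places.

√[3·2!0!2!/5! · 0!2!3!1!1!1!] = √(6/5)
  +(−1)^2/∏(2,0,0,1,0,1)! = 1/2  (running 1/2)
⟨..|..⟩ = √(6/5)·(1/2) = +0.547723

+0.547723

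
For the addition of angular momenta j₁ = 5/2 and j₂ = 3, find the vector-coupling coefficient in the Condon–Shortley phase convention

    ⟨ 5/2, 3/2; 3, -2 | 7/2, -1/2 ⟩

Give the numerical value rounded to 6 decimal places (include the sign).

+0.563436  (= +√(20/63))

√[8·2!3!4!/10! · 4!1!1!5!3!4!] = √(9216/35)
  +(−1)^0/∏(0,2,1,1,2,3)! = 1/24  (running 1/24)
  +(−1)^1/∏(1,1,0,0,3,4)! = -1/144  (running 5/144)
⟨..|..⟩ = √(9216/35)·(5/144) = +0.563436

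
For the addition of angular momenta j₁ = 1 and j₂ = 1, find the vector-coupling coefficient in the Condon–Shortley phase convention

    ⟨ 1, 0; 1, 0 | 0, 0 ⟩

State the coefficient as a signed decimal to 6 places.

−√(1/3) = -0.577350

j₁+j₂−J=2  J+j₁−j₂=0  J−j₁+j₂=0  j₁+j₂+J+1=3
(j₁±m₁, j₂±m₂, J±M) = (1,1,1,1,0,0)
P² = 1/3
sum k=1..1:
  [1] −1/1 = -1
S = -1
C² = P²·S² = 1/3 ; C = -0.577350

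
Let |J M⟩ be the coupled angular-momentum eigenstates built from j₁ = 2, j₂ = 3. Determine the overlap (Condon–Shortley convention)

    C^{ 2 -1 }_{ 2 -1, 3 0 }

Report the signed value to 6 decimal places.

triangle: 3!*1!*3!/8! = 36/40320
(j±m)!: 1!*3!*3!*3!*1!*3! = 1296
prefactor² = (2J+1)*Δ*N² = 81/14
  k=2: +1/(2!*1!*1!*1!*0!*2!) = 1/4
  k=3: −1/(3!*0!*0!*0!*1!*3!) = -1/36
Σ = 2/9  ⇒  CG² = 81/14*2/9² = 2/7
CG = +√(2/7) = +0.534522

+√(2/7) = +0.534522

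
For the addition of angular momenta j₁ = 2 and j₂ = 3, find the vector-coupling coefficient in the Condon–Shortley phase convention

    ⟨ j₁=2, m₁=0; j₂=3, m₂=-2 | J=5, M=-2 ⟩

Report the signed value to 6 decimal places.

+√(3/10) = +0.547723

j₁+j₂−J=0  J+j₁−j₂=4  J−j₁+j₂=6  j₁+j₂+J+1=11
(j₁±m₁, j₂±m₂, J±M) = (2,2,1,5,3,7)
P² = 69120
sum k=0..0:
  [0] +1/480 = 1/480
S = 1/480
C² = P²·S² = 3/10 ; C = +0.547723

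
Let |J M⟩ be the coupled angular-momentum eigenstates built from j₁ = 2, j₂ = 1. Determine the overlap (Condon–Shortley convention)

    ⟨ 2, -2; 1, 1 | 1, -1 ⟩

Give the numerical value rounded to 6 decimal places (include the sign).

triangle: 2!·2!·0!/5! = 4/120
(j±m)!: 0!·4!·2!·0!·0!·2! = 96
prefactor² = (2J+1)·Δ·N² = 48/5
  k=2: +1/(2!·0!·2!·0!·0!·0!) = 1/4
Σ = 1/4  ⇒  CG² = 48/5·1/4² = 3/5
CG = +√(3/5) = +0.774597

+√(3/5) = +0.774597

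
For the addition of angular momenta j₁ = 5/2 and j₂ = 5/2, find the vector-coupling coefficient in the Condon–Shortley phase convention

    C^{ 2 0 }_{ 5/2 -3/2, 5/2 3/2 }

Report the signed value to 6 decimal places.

√[5·3!2!2!/8! · 1!4!4!1!2!2!] = √(48/7)
  +(−1)^2/∏(2,1,2,2,0,0)! = 1/8  (running 1/8)
  +(−1)^3/∏(3,0,1,1,1,1)! = -1/6  (running -1/24)
⟨..|..⟩ = √(48/7)·(-1/24) = -0.109109

-0.109109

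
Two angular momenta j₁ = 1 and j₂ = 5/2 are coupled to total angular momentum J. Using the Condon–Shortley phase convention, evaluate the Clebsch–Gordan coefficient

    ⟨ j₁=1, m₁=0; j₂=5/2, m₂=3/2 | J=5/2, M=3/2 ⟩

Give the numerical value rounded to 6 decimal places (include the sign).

√[6·1!1!4!/7! · 1!1!4!1!4!1!] = √(576/35)
  +(−1)^0/∏(0,1,1,4,0,0)! = 1/24  (running 1/24)
  +(−1)^1/∏(1,0,0,3,1,1)! = -1/6  (running -1/8)
⟨..|..⟩ = √(576/35)·(-1/8) = -0.507093

−√(9/35) ≈ -0.507093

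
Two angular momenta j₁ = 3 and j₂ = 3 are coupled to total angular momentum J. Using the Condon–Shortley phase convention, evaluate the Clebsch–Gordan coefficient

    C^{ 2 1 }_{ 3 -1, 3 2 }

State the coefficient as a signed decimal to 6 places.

triangle: 4!×2!×2!/9! = 96/362880
(j±m)!: 2!×4!×5!×1!×3!×1! = 34560
prefactor² = (2J+1)×Δ×N² = 320/7
  k=3: −1/(3!×1!×1!×2!×1!×0!) = -1/12
  k=4: +1/(4!×0!×0!×1!×2!×1!) = 1/48
Σ = -1/16  ⇒  CG² = 320/7×(-1/16)² = 5/28
CG = −√(5/28) = -0.422577

-0.422577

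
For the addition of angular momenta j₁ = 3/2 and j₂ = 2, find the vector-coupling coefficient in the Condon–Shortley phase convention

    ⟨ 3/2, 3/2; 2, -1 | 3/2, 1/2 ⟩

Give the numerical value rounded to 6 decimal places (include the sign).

j₁+j₂−J=2  J+j₁−j₂=1  J−j₁+j₂=2  j₁+j₂+J+1=6
(j₁±m₁, j₂±m₂, J±M) = (3,0,1,3,2,1)
P² = 8/5
sum k=0..0:
  [0] +1/2 = 1/2
S = 1/2
C² = P²·S² = 2/5 ; C = +0.632456

+0.632456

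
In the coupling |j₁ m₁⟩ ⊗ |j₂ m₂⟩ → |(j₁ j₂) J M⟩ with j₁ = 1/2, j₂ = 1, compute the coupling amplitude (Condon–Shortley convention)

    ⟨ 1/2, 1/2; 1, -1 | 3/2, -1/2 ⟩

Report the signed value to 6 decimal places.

√[4·0!1!2!/4! · 1!0!0!2!1!2!] = √(4/3)
  +(−1)^0/∏(0,0,0,0,1,2)! = 1/2  (running 1/2)
⟨..|..⟩ = √(4/3)·(1/2) = +0.577350

+0.577350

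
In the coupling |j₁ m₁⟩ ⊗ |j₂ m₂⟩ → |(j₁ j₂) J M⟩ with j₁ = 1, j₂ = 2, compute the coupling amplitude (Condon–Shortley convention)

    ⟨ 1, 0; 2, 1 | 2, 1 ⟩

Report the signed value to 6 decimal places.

j₁+j₂−J=1  J+j₁−j₂=1  J−j₁+j₂=3  j₁+j₂+J+1=6
(j₁±m₁, j₂±m₂, J±M) = (1,1,3,1,3,1)
P² = 3/2
sum k=0..1:
  [0] +1/6 = 1/6
  [1] −1/2 = -1/2
S = -1/3
C² = P²·S² = 1/6 ; C = -0.408248

-0.408248  (= −√(1/6))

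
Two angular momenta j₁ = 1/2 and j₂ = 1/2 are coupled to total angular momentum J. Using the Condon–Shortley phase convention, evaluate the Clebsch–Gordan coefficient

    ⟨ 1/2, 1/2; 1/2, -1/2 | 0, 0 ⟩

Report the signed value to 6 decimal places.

+0.707107

triangle: 1!×0!×0!/2! = 1/2
(j±m)!: 1!×0!×0!×1!×0!×0! = 1
prefactor² = (2J+1)×Δ×N² = 1/2
  k=0: +1/(0!×1!×0!×0!×0!×0!) = 1
Σ = 1  ⇒  CG² = 1/2×1² = 1/2
CG = +√(1/2) = +0.707107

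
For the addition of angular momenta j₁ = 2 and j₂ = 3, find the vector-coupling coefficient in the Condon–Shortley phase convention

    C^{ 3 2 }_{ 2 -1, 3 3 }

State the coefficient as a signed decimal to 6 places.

j₁+j₂−J=2  J+j₁−j₂=2  J−j₁+j₂=4  j₁+j₂+J+1=9
(j₁±m₁, j₂±m₂, J±M) = (1,3,6,0,5,1)
P² = 960
sum k=2..2:
  [2] +1/48 = 1/48
S = 1/48
C² = P²·S² = 5/12 ; C = +0.645497

+√(5/12) = +0.645497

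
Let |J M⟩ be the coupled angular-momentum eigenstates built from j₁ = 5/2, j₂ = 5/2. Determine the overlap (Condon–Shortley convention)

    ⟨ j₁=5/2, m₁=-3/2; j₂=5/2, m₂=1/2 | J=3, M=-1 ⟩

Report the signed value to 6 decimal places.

+0.182574  (= +√(1/30))

√[7·2!3!3!/9! · 1!4!3!2!2!4!] = √(96/5)
  +(−1)^1/∏(1,1,3,2,0,1)! = -1/12  (running -1/12)
  +(−1)^2/∏(2,0,2,1,1,2)! = 1/8  (running 1/24)
⟨..|..⟩ = √(96/5)·(1/24) = +0.182574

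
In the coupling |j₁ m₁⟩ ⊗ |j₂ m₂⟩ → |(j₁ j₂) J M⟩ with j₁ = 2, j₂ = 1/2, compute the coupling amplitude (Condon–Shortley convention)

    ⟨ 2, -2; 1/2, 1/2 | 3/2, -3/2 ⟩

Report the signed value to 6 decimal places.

-0.894427  (= −√(4/5))

j₁+j₂−J=1  J+j₁−j₂=3  J−j₁+j₂=0  j₁+j₂+J+1=5
(j₁±m₁, j₂±m₂, J±M) = (0,4,1,0,0,3)
P² = 144/5
sum k=1..1:
  [1] −1/6 = -1/6
S = -1/6
C² = P²·S² = 4/5 ; C = -0.894427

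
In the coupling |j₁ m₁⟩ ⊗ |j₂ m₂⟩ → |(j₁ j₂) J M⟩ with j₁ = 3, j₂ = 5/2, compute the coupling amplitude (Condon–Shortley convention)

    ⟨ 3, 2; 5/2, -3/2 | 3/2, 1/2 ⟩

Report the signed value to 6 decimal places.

triangle: 4!*2!*1!/8! = 48/40320
(j±m)!: 5!*1!*1!*4!*2!*1! = 5760
prefactor² = (2J+1)*Δ*N² = 192/7
  k=0: +1/(0!*4!*1!*1!*1!*0!) = 1/24
  k=1: −1/(1!*3!*0!*0!*2!*1!) = -1/12
Σ = -1/24  ⇒  CG² = 192/7*(-1/24)² = 1/21
CG = −√(1/21) = -0.218218

-0.218218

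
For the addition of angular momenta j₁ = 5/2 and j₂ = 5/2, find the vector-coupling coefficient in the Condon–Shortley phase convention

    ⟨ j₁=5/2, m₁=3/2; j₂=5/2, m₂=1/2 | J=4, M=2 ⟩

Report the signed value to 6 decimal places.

+√(5/28) = +0.422577

triangle: 1!×4!×4!/10! = 576/3628800
(j±m)!: 4!×1!×3!×2!×6!×2! = 414720
prefactor² = (2J+1)×Δ×N² = 20736/35
  k=0: +1/(0!×1!×1!×3!×3!×1!) = 1/36
  k=1: −1/(1!×0!×0!×2!×4!×2!) = -1/96
Σ = 5/288  ⇒  CG² = 20736/35×5/288² = 5/28
CG = +√(5/28) = +0.422577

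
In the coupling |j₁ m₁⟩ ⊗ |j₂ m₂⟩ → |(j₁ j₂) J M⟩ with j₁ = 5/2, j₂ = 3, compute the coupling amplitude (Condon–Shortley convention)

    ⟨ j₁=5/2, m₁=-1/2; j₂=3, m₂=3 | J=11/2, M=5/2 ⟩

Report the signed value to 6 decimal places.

+0.246183  (= +√(2/33))

√[12·0!5!6!/12! · 2!3!6!0!8!3!] = √(49766400/11)
  +(−1)^0/∏(0,0,3,6,2,0)! = 1/8640  (running 1/8640)
⟨..|..⟩ = √(49766400/11)·(1/8640) = +0.246183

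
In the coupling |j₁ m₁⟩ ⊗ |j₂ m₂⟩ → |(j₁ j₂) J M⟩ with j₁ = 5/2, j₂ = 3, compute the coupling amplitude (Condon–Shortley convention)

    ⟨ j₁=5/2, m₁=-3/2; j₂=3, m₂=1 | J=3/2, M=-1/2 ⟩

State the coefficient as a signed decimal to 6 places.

−√(7/30) ≈ -0.483046

triangle: 4!×1!×2!/8! = 48/40320
(j±m)!: 1!×4!×4!×2!×1!×2! = 2304
prefactor² = (2J+1)×Δ×N² = 384/35
  k=3: −1/(3!×1!×1!×1!×0!×1!) = -1/6
  k=4: +1/(4!×0!×0!×0!×1!×2!) = 1/48
Σ = -7/48  ⇒  CG² = 384/35×(-7/48)² = 7/30
CG = −√(7/30) = -0.483046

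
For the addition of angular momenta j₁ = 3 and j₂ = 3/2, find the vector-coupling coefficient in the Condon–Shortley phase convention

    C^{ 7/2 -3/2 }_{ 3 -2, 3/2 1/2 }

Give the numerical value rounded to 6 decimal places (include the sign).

triangle: 1!·5!·2!/9! = 240/362880
(j±m)!: 1!·5!·2!·1!·2!·5! = 57600
prefactor² = (2J+1)·Δ·N² = 6400/21
  k=0: +1/(0!·1!·5!·2!·0!·0!) = 1/240
  k=1: −1/(1!·0!·4!·1!·1!·1!) = -1/24
Σ = -3/80  ⇒  CG² = 6400/21·(-3/80)² = 3/7
CG = −√(3/7) = -0.654654

-0.654654  (= −√(3/7))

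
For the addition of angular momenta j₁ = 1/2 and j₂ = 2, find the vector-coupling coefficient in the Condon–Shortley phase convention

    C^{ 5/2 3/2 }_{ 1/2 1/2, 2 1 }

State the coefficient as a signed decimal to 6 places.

√[6·0!1!4!/6! · 1!0!3!1!4!1!] = √(144/5)
  +(−1)^0/∏(0,0,0,3,1,1)! = 1/6  (running 1/6)
⟨..|..⟩ = √(144/5)·(1/6) = +0.894427

+√(4/5) = +0.894427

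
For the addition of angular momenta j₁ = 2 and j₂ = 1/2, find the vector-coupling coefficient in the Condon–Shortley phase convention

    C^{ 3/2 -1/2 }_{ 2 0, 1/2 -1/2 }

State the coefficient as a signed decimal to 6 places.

triangle: 1!*3!*0!/5! = 6/120
(j±m)!: 2!*2!*0!*1!*1!*2! = 8
prefactor² = (2J+1)*Δ*N² = 8/5
  k=0: +1/(0!*1!*2!*0!*1!*0!) = 1/2
Σ = 1/2  ⇒  CG² = 8/5*1/2² = 2/5
CG = +√(2/5) = +0.632456

+0.632456  (= +√(2/5))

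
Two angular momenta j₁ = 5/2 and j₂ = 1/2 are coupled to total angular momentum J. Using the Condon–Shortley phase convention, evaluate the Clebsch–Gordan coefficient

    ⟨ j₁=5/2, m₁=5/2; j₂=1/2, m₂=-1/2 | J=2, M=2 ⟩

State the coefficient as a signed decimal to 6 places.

√[5·1!4!0!/6! · 5!0!0!1!4!0!] = √(480)
  +(−1)^0/∏(0,1,0,0,4,0)! = 1/24  (running 1/24)
⟨..|..⟩ = √(480)·(1/24) = +0.912871

+0.912871  (= +√(5/6))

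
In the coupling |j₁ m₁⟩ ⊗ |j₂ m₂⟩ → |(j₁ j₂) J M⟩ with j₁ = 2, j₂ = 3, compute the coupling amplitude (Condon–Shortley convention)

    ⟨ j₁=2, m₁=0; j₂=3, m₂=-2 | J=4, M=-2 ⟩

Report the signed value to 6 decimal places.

+√(12/35) ≈ +0.585540

√[9·1!3!5!/10! · 2!2!1!5!2!6!] = √(8640/7)
  +(−1)^0/∏(0,1,2,1,1,4)! = 1/48  (running 1/48)
  +(−1)^1/∏(1,0,1,0,2,5)! = -1/240  (running 1/60)
⟨..|..⟩ = √(8640/7)·(1/60) = +0.585540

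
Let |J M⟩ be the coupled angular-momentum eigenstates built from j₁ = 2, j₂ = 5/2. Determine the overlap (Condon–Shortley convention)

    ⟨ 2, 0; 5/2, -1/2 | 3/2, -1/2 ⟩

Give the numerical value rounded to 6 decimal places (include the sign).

−√(2/35) = -0.239046

triangle: 3!*1!*2!/7! = 12/5040
(j±m)!: 2!*2!*2!*3!*1!*2! = 96
prefactor² = (2J+1)*Δ*N² = 32/35
  k=1: −1/(1!*2!*1!*1!*0!*1!) = -1/2
  k=2: +1/(2!*1!*0!*0!*1!*2!) = 1/4
Σ = -1/4  ⇒  CG² = 32/35*(-1/4)² = 2/35
CG = −√(2/35) = -0.239046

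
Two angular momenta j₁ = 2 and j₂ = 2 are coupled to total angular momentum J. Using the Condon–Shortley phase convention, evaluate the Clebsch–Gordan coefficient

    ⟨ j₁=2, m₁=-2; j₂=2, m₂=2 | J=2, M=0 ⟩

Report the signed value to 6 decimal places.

+√(2/7) ≈ +0.534522

triangle: 2!×2!×2!/7! = 8/5040
(j±m)!: 0!×4!×4!×0!×2!×2! = 2304
prefactor² = (2J+1)×Δ×N² = 128/7
  k=2: +1/(2!×0!×2!×2!×0!×0!) = 1/8
Σ = 1/8  ⇒  CG² = 128/7×1/8² = 2/7
CG = +√(2/7) = +0.534522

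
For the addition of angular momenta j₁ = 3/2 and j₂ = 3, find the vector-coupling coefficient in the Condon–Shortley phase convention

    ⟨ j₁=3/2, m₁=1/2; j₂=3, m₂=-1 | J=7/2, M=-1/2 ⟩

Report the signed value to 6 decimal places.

+√(2/7) ≈ +0.534522

triangle: 1!×2!×5!/9! = 240/362880
(j±m)!: 2!×1!×2!×4!×3!×4! = 13824
prefactor² = (2J+1)×Δ×N² = 512/7
  k=0: +1/(0!×1!×1!×2!×1!×3!) = 1/12
  k=1: −1/(1!×0!×0!×1!×2!×4!) = -1/48
Σ = 1/16  ⇒  CG² = 512/7×1/16² = 2/7
CG = +√(2/7) = +0.534522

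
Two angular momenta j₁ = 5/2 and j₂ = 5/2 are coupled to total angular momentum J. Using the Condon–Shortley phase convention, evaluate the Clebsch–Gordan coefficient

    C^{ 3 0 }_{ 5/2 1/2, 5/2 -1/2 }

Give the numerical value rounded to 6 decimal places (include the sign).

-0.298142  (= −√(4/45))

triangle: 2!*3!*3!/9! = 72/362880
(j±m)!: 3!*2!*2!*3!*3!*3! = 5184
prefactor² = (2J+1)*Δ*N² = 36/5
  k=0: +1/(0!*2!*2!*2!*1!*1!) = 1/8
  k=1: −1/(1!*1!*1!*1!*2!*2!) = -1/4
  k=2: +1/(2!*0!*0!*0!*3!*3!) = 1/72
Σ = -1/9  ⇒  CG² = 36/5*(-1/9)² = 4/45
CG = −√(4/45) = -0.298142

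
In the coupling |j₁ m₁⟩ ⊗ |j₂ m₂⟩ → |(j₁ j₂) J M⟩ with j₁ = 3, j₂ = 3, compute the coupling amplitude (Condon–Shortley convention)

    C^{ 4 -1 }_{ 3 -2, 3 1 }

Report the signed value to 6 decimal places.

+0.455842

j₁+j₂−J=2  J+j₁−j₂=4  J−j₁+j₂=4  j₁+j₂+J+1=11
(j₁±m₁, j₂±m₂, J±M) = (1,5,4,2,3,5)
P² = 82944/77
sum k=1..2:
  [1] −1/144 = -1/144
  [2] +1/48 = 1/48
S = 1/72
C² = P²·S² = 16/77 ; C = +0.455842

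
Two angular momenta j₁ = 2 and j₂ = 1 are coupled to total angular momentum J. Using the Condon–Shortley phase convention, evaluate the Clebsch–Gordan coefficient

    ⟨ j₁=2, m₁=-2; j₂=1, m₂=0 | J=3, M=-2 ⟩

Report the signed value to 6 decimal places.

√[7·0!4!2!/7! · 0!4!1!1!1!5!] = √(192)
  +(−1)^0/∏(0,0,4,1,0,1)! = 1/24  (running 1/24)
⟨..|..⟩ = √(192)·(1/24) = +0.577350

+0.577350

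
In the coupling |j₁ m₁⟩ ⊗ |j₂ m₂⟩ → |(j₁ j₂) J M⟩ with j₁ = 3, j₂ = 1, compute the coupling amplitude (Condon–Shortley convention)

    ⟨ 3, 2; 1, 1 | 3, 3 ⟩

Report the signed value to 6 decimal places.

−√(1/4) = -0.500000

j₁+j₂−J=1  J+j₁−j₂=5  J−j₁+j₂=1  j₁+j₂+J+1=8
(j₁±m₁, j₂±m₂, J±M) = (5,1,2,0,6,0)
P² = 3600
sum k=1..1:
  [1] −1/120 = -1/120
S = -1/120
C² = P²·S² = 1/4 ; C = -0.500000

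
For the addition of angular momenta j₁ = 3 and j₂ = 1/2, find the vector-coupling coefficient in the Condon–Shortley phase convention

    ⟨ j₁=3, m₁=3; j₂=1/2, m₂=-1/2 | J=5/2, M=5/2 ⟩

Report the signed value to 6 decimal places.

j₁+j₂−J=1  J+j₁−j₂=5  J−j₁+j₂=0  j₁+j₂+J+1=7
(j₁±m₁, j₂±m₂, J±M) = (6,0,0,1,5,0)
P² = 86400/7
sum k=0..0:
  [0] +1/120 = 1/120
S = 1/120
C² = P²·S² = 6/7 ; C = +0.925820

+√(6/7) = +0.925820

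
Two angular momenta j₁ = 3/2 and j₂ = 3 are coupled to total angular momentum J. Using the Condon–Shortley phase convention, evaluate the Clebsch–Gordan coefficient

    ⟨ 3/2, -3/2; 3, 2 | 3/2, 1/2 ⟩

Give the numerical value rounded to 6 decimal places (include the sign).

triangle: 3!*0!*3!/7! = 36/5040
(j±m)!: 0!*3!*5!*1!*2!*1! = 1440
prefactor² = (2J+1)*Δ*N² = 288/7
  k=3: −1/(3!*0!*0!*2!*0!*1!) = -1/12
Σ = -1/12  ⇒  CG² = 288/7*(-1/12)² = 2/7
CG = −√(2/7) = -0.534522

-0.534522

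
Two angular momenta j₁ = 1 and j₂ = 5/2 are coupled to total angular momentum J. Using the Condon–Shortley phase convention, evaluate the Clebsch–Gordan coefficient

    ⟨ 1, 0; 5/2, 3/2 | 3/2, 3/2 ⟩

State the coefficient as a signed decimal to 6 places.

−√(4/15) ≈ -0.516398

triangle: 2!·0!·3!/6! = 12/720
(j±m)!: 1!·1!·4!·1!·3!·0! = 144
prefactor² = (2J+1)·Δ·N² = 48/5
  k=1: −1/(1!·1!·0!·3!·0!·0!) = -1/6
Σ = -1/6  ⇒  CG² = 48/5·(-1/6)² = 4/15
CG = −√(4/15) = -0.516398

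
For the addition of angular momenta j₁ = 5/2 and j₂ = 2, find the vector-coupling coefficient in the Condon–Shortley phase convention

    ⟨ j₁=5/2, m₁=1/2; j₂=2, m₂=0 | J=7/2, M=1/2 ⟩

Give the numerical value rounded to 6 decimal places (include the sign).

+0.195180  (= +√(4/105))

√[8·1!4!3!/9! · 3!2!2!2!4!3!] = √(768/35)
  +(−1)^0/∏(0,1,2,2,2,1)! = 1/8  (running 1/8)
  +(−1)^1/∏(1,0,1,1,3,2)! = -1/12  (running 1/24)
⟨..|..⟩ = √(768/35)·(1/24) = +0.195180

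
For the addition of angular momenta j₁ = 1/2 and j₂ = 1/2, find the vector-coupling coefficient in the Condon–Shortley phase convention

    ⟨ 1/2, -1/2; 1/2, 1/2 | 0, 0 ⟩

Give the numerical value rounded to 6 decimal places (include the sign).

-0.707107  (= −√(1/2))

√[1·1!0!0!/2! · 0!1!1!0!0!0!] = √(1/2)
  +(−1)^1/∏(1,0,0,0,0,0)! = -1  (running -1)
⟨..|..⟩ = √(1/2)·(-1) = -0.707107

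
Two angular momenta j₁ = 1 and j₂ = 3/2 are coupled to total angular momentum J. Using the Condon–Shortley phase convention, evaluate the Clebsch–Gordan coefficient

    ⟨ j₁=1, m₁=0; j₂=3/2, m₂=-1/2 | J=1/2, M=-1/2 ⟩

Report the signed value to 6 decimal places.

√[2·2!0!1!/4! · 1!1!1!2!0!1!] = √(1/3)
  +(−1)^1/∏(1,1,0,0,0,1)! = -1  (running -1)
⟨..|..⟩ = √(1/3)·(-1) = -0.577350

−√(1/3) = -0.577350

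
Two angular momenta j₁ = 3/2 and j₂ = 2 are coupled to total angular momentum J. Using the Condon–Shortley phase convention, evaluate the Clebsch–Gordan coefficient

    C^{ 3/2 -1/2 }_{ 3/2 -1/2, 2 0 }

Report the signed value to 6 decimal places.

-0.447214

j₁+j₂−J=2  J+j₁−j₂=1  J−j₁+j₂=2  j₁+j₂+J+1=6
(j₁±m₁, j₂±m₂, J±M) = (1,2,2,2,1,2)
P² = 16/45
sum k=1..2:
  [1] −1/1 = -1
  [2] +1/4 = 1/4
S = -3/4
C² = P²·S² = 1/5 ; C = -0.447214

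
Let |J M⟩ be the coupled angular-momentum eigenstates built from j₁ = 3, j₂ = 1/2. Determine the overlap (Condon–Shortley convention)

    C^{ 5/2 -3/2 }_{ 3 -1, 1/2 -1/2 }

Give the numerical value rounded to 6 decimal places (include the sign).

+√(2/7) ≈ +0.534522

√[6·1!5!0!/7! · 2!4!0!1!1!4!] = √(1152/7)
  +(−1)^0/∏(0,1,4,0,1,0)! = 1/24  (running 1/24)
⟨..|..⟩ = √(1152/7)·(1/24) = +0.534522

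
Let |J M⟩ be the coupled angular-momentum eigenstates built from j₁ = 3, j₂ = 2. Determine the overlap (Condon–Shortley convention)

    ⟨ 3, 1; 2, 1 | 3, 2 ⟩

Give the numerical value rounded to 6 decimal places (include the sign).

-0.500000

j₁+j₂−J=2  J+j₁−j₂=4  J−j₁+j₂=2  j₁+j₂+J+1=9
(j₁±m₁, j₂±m₂, J±M) = (4,2,3,1,5,1)
P² = 64
sum k=1..2:
  [1] −1/12 = -1/12
  [2] +1/48 = 1/48
S = -1/16
C² = P²·S² = 1/4 ; C = -0.500000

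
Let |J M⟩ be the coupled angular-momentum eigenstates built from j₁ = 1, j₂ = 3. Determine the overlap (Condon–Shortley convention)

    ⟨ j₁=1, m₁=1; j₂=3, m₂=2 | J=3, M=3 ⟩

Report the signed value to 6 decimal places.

+0.500000

√[7·1!1!5!/8! · 2!0!5!1!6!0!] = √(3600)
  +(−1)^0/∏(0,1,0,5,1,0)! = 1/120  (running 1/120)
⟨..|..⟩ = √(3600)·(1/120) = +0.500000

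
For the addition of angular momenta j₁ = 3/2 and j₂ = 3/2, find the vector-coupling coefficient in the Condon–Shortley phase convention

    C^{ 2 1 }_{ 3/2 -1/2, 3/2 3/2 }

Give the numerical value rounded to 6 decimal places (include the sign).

√[5·1!2!2!/6! · 1!2!3!0!3!1!] = √(2)
  +(−1)^1/∏(1,0,1,2,1,0)! = -1/2  (running -1/2)
⟨..|..⟩ = √(2)·(-1/2) = -0.707107

-0.707107  (= −√(1/2))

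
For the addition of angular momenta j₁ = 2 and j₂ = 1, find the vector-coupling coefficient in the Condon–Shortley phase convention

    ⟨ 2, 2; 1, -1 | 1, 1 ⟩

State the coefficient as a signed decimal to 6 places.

+√(3/5) ≈ +0.774597

√[3·2!2!0!/5! · 4!0!0!2!2!0!] = √(48/5)
  +(−1)^0/∏(0,2,0,0,2,0)! = 1/4  (running 1/4)
⟨..|..⟩ = √(48/5)·(1/4) = +0.774597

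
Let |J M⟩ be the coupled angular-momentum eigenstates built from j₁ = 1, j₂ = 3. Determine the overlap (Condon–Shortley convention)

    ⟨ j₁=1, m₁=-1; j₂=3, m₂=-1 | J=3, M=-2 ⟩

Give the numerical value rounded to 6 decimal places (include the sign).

-0.645497

triangle: 1!*1!*5!/8! = 120/40320
(j±m)!: 0!*2!*2!*4!*1!*5! = 11520
prefactor² = (2J+1)*Δ*N² = 240
  k=1: −1/(1!*0!*1!*1!*0!*4!) = -1/24
Σ = -1/24  ⇒  CG² = 240*(-1/24)² = 5/12
CG = −√(5/12) = -0.645497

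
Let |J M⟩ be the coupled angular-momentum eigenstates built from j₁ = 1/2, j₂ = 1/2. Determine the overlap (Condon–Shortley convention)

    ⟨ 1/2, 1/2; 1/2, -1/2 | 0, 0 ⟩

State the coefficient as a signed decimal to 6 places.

+0.707107  (= +√(1/2))

triangle: 1!·0!·0!/2! = 1/2
(j±m)!: 1!·0!·0!·1!·0!·0! = 1
prefactor² = (2J+1)·Δ·N² = 1/2
  k=0: +1/(0!·1!·0!·0!·0!·0!) = 1
Σ = 1  ⇒  CG² = 1/2·1² = 1/2
CG = +√(1/2) = +0.707107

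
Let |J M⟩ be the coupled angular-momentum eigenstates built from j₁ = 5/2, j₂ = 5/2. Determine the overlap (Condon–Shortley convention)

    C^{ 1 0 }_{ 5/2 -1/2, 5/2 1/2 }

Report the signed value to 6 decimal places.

+0.119523

√[3·4!1!1!/7! · 2!3!3!2!1!1!] = √(72/35)
  +(−1)^2/∏(2,2,1,1,0,0)! = 1/4  (running 1/4)
  +(−1)^3/∏(3,1,0,0,1,1)! = -1/6  (running 1/12)
⟨..|..⟩ = √(72/35)·(1/12) = +0.119523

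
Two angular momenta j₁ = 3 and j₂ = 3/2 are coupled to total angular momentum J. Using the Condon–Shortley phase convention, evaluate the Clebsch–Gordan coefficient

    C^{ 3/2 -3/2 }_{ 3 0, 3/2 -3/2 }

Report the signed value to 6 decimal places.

√[4·3!3!0!/7! · 3!3!0!3!0!3!] = √(1296/35)
  +(−1)^0/∏(0,3,3,0,0,0)! = 1/36  (running 1/36)
⟨..|..⟩ = √(1296/35)·(1/36) = +0.169031

+0.169031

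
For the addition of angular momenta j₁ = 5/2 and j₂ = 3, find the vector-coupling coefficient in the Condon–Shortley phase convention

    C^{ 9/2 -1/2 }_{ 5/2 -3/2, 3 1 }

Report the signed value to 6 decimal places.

−√(35/99) = -0.594588

j₁+j₂−J=1  J+j₁−j₂=4  J−j₁+j₂=5  j₁+j₂+J+1=11
(j₁±m₁, j₂±m₂, J±M) = (1,4,4,2,4,5)
P² = 184320/77
sum k=0..1:
  [0] +1/576 = 1/576
  [1] −1/72 = -1/72
S = -7/576
C² = P²·S² = 35/99 ; C = -0.594588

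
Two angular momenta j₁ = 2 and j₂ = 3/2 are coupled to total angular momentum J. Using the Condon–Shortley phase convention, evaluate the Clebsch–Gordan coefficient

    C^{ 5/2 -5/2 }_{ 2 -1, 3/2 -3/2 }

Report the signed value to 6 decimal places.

j₁+j₂−J=1  J+j₁−j₂=3  J−j₁+j₂=2  j₁+j₂+J+1=7
(j₁±m₁, j₂±m₂, J±M) = (1,3,0,3,0,5)
P² = 432/7
sum k=0..0:
  [0] +1/12 = 1/12
S = 1/12
C² = P²·S² = 3/7 ; C = +0.654654

+0.654654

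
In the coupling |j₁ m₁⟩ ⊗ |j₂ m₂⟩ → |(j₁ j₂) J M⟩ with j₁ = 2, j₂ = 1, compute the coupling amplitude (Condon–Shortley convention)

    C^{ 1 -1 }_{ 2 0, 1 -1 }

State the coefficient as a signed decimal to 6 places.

+0.316228

√[3·2!2!0!/5! · 2!2!0!2!0!2!] = √(8/5)
  +(−1)^0/∏(0,2,2,0,0,0)! = 1/4  (running 1/4)
⟨..|..⟩ = √(8/5)·(1/4) = +0.316228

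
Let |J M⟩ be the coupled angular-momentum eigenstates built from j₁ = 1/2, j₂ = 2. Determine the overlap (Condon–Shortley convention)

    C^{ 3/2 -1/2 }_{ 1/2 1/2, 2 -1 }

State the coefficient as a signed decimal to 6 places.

+√(3/5) = +0.774597

j₁+j₂−J=1  J+j₁−j₂=0  J−j₁+j₂=3  j₁+j₂+J+1=5
(j₁±m₁, j₂±m₂, J±M) = (1,0,1,3,1,2)
P² = 12/5
sum k=0..0:
  [0] +1/2 = 1/2
S = 1/2
C² = P²·S² = 3/5 ; C = +0.774597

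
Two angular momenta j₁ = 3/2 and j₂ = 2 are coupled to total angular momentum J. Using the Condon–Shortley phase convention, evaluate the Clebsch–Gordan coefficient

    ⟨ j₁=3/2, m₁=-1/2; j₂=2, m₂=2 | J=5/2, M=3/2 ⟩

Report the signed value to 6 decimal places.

√[6·1!2!3!/7! · 1!2!4!0!4!1!] = √(576/35)
  +(−1)^1/∏(1,0,1,3,1,0)! = -1/6  (running -1/6)
⟨..|..⟩ = √(576/35)·(-1/6) = -0.676123

-0.676123  (= −√(16/35))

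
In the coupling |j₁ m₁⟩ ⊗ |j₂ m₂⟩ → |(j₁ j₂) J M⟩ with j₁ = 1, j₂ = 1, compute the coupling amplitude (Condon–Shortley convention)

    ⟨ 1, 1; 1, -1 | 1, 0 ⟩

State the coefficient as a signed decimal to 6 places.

+0.707107

j₁+j₂−J=1  J+j₁−j₂=1  J−j₁+j₂=1  j₁+j₂+J+1=4
(j₁±m₁, j₂±m₂, J±M) = (2,0,0,2,1,1)
P² = 1/2
sum k=0..0:
  [0] +1/1 = 1
S = 1
C² = P²·S² = 1/2 ; C = +0.707107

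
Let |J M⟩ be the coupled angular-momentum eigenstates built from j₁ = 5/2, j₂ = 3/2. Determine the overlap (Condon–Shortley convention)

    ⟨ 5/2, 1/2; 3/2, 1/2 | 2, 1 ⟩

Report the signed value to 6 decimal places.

−√(25/84) ≈ -0.545545

√[5·2!3!1!/7! · 3!2!2!1!3!1!] = √(12/7)
  +(−1)^1/∏(1,1,1,1,2,0)! = -1/2  (running -1/2)
  +(−1)^2/∏(2,0,0,0,3,1)! = 1/12  (running -5/12)
⟨..|..⟩ = √(12/7)·(-5/12) = -0.545545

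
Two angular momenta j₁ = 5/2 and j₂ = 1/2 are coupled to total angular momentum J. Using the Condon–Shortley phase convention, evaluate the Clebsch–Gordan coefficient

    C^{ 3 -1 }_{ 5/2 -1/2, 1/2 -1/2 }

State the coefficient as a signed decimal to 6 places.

triangle: 0!*5!*1!/7! = 120/5040
(j±m)!: 2!*3!*0!*1!*2!*4! = 576
prefactor² = (2J+1)*Δ*N² = 96
  k=0: +1/(0!*0!*3!*0!*2!*1!) = 1/12
Σ = 1/12  ⇒  CG² = 96*1/12² = 2/3
CG = +√(2/3) = +0.816497

+0.816497  (= +√(2/3))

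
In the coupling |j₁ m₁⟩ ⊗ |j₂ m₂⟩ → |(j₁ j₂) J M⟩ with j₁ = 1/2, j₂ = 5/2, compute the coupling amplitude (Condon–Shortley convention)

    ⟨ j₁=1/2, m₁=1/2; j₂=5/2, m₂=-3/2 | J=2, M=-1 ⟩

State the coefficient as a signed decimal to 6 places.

+0.816497

√[5·1!0!4!/6! · 1!0!1!4!1!3!] = √(24)
  +(−1)^0/∏(0,1,0,1,0,3)! = 1/6  (running 1/6)
⟨..|..⟩ = √(24)·(1/6) = +0.816497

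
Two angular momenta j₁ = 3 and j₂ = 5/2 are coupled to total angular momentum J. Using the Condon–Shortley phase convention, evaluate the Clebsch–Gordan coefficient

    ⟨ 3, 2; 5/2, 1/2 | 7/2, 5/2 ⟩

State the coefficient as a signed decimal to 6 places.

j₁+j₂−J=2  J+j₁−j₂=4  J−j₁+j₂=3  j₁+j₂+J+1=10
(j₁±m₁, j₂±m₂, J±M) = (5,1,3,2,6,1)
P² = 4608/7
sum k=0..1:
  [0] +1/72 = 1/72
  [1] −1/48 = -1/48
S = -1/144
C² = P²·S² = 2/63 ; C = -0.178174

-0.178174  (= −√(2/63))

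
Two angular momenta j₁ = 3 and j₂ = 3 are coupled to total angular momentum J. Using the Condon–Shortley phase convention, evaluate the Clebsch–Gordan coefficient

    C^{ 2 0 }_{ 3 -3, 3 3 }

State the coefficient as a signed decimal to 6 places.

j₁+j₂−J=4  J+j₁−j₂=2  J−j₁+j₂=2  j₁+j₂+J+1=9
(j₁±m₁, j₂±m₂, J±M) = (0,6,6,0,2,2)
P² = 19200/7
sum k=4..4:
  [4] +1/96 = 1/96
S = 1/96
C² = P²·S² = 25/84 ; C = +0.545545

+√(25/84) ≈ +0.545545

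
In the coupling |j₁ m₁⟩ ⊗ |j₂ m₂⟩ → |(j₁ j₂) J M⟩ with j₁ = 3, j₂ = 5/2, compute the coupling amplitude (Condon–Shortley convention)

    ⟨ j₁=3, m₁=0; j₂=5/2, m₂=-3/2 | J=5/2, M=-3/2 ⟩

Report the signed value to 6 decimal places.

−√(7/30) = -0.483046

√[6·3!3!2!/9! · 3!3!1!4!1!4!] = √(864/35)
  +(−1)^0/∏(0,3,3,1,0,1)! = 1/36  (running 1/36)
  +(−1)^1/∏(1,2,2,0,1,2)! = -1/8  (running -7/72)
⟨..|..⟩ = √(864/35)·(-7/72) = -0.483046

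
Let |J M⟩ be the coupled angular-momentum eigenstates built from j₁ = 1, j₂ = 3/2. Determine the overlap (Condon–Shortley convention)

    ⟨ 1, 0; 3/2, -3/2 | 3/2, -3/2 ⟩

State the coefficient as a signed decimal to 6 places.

+√(3/5) ≈ +0.774597

triangle: 1!·1!·2!/5! = 2/120
(j±m)!: 1!·1!·0!·3!·0!·3! = 36
prefactor² = (2J+1)·Δ·N² = 12/5
  k=0: +1/(0!·1!·1!·0!·0!·2!) = 1/2
Σ = 1/2  ⇒  CG² = 12/5·1/2² = 3/5
CG = +√(3/5) = +0.774597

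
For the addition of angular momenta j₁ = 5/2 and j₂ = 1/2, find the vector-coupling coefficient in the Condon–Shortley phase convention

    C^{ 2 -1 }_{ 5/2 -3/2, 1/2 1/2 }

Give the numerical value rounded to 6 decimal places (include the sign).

√[5·1!4!0!/6! · 1!4!1!0!1!3!] = √(24)
  +(−1)^1/∏(1,0,3,0,1,0)! = -1/6  (running -1/6)
⟨..|..⟩ = √(24)·(-1/6) = -0.816497

-0.816497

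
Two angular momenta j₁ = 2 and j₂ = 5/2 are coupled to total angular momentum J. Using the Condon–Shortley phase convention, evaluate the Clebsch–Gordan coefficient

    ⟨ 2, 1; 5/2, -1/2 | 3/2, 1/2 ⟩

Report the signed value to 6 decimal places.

-0.487950

triangle: 3!×1!×2!/7! = 12/5040
(j±m)!: 3!×1!×2!×3!×2!×1! = 144
prefactor² = (2J+1)×Δ×N² = 48/35
  k=0: +1/(0!×3!×1!×2!×0!×0!) = 1/12
  k=1: −1/(1!×2!×0!×1!×1!×1!) = -1/2
Σ = -5/12  ⇒  CG² = 48/35×(-5/12)² = 5/21
CG = −√(5/21) = -0.487950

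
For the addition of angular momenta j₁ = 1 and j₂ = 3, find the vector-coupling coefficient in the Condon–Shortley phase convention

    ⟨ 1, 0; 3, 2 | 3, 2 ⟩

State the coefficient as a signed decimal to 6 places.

−√(1/3) ≈ -0.577350

j₁+j₂−J=1  J+j₁−j₂=1  J−j₁+j₂=5  j₁+j₂+J+1=8
(j₁±m₁, j₂±m₂, J±M) = (1,1,5,1,5,1)
P² = 300
sum k=0..1:
  [0] +1/120 = 1/120
  [1] −1/24 = -1/24
S = -1/30
C² = P²·S² = 1/3 ; C = -0.577350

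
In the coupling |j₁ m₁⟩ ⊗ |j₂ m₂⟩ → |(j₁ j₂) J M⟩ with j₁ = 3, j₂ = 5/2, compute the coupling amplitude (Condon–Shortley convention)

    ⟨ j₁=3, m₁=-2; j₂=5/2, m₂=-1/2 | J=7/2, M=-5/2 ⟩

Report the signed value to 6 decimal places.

j₁+j₂−J=2  J+j₁−j₂=4  J−j₁+j₂=3  j₁+j₂+J+1=10
(j₁±m₁, j₂±m₂, J±M) = (1,5,2,3,1,6)
P² = 4608/7
sum k=1..2:
  [1] −1/48 = -1/48
  [2] +1/72 = 1/72
S = -1/144
C² = P²·S² = 2/63 ; C = -0.178174

-0.178174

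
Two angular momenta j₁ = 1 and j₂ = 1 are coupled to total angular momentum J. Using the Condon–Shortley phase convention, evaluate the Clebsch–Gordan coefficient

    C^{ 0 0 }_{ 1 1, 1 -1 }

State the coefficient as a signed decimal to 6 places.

triangle: 2!·0!·0!/3! = 2/6
(j±m)!: 2!·0!·0!·2!·0!·0! = 4
prefactor² = (2J+1)·Δ·N² = 4/3
  k=0: +1/(0!·2!·0!·0!·0!·0!) = 1/2
Σ = 1/2  ⇒  CG² = 4/3·1/2² = 1/3
CG = +√(1/3) = +0.577350

+0.577350  (= +√(1/3))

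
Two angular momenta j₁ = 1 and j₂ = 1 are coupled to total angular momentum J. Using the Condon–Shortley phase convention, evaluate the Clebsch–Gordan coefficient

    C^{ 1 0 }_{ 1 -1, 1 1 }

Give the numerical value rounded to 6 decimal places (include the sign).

-0.707107  (= −√(1/2))

√[3·1!1!1!/4! · 0!2!2!0!1!1!] = √(1/2)
  +(−1)^1/∏(1,0,1,1,0,0)! = -1  (running -1)
⟨..|..⟩ = √(1/2)·(-1) = -0.707107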